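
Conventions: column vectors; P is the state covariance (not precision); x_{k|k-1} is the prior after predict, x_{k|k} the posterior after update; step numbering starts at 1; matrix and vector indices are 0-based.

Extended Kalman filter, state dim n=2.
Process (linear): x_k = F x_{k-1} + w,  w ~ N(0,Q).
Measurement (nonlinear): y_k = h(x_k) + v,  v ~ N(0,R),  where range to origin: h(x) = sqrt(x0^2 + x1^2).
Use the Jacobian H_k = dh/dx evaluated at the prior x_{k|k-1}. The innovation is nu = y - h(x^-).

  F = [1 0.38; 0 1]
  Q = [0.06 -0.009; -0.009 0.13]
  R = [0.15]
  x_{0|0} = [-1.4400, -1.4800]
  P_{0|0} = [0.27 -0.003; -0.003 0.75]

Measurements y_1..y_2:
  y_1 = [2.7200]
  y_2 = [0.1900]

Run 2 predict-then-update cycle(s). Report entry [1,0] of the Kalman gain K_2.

step 1: x^-=[-2.0024, -1.4800]  P^-=[0.4360 0.2730; 0.2730 0.8800]  H_jac=[-0.8042 -0.5944]  S=[1.0039]  K=[-0.5109; -0.7397]  nu=[0.2300]  x^+=[-2.1199, -1.6502]  P^+=[0.1740 -0.1064; -0.1064 0.3307]
step 2: x^-=[-2.7470, -1.6502]  P^-=[0.2008 0.0102; 0.0102 0.4607]  H_jac=[-0.8572 -0.5149]  S=[0.4288]  K=[-0.4138; -0.5737]  nu=[-3.0145]  x^+=[-1.4996, 0.0793]  P^+=[0.1274 -0.0916; -0.0916 0.3195]

K[1,0] = -0.5737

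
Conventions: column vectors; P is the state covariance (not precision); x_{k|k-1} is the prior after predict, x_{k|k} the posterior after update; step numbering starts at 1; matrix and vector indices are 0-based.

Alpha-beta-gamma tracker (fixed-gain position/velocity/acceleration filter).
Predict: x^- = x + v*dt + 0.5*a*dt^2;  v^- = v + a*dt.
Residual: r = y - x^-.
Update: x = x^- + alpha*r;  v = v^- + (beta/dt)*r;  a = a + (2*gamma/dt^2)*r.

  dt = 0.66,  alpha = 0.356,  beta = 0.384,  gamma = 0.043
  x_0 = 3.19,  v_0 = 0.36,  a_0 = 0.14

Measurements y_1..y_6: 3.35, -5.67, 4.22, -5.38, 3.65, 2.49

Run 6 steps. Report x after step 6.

step 1: x_pred=3.4581  r=-0.1081  x^+=3.4196  v^+=0.3895  a^+=0.1187
step 2: x_pred=3.7025  r=-9.3725  x^+=0.3659  v^+=-4.9853  a^+=-1.7317
step 3: x_pred=-3.3016  r=7.5216  x^+=-0.6239  v^+=-1.7521  a^+=-0.2468
step 4: x_pred=-1.8340  r=-3.5460  x^+=-3.0964  v^+=-3.9781  a^+=-0.9469
step 5: x_pred=-5.9281  r=9.5781  x^+=-2.5183  v^+=0.9697  a^+=0.9441
step 6: x_pred=-1.6727  r=4.1627  x^+=-0.1908  v^+=4.0148  a^+=1.7660

x_post = -0.1908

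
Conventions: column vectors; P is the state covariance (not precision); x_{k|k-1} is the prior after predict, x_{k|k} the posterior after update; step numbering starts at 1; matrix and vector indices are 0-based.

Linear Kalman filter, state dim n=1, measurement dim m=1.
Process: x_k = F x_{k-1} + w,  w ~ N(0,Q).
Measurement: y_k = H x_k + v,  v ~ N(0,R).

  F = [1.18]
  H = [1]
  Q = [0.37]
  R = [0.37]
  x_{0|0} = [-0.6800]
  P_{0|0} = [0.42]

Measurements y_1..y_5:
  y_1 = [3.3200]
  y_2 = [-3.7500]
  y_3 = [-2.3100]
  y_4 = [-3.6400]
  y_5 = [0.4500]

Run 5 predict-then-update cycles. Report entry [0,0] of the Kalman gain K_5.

step 1: x^-=[-0.8024]  P^-=[0.9548]  S=[1.3248]  K=[0.7207]  nu=[4.1224]  x^+=[2.1687]  P^+=[0.2667]
step 2: x^-=[2.5590]  P^-=[0.7413]  S=[1.1113]  K=[0.6671]  nu=[-6.3090]  x^+=[-1.6495]  P^+=[0.2468]
step 3: x^-=[-1.9464]  P^-=[0.7137]  S=[1.0837]  K=[0.6586]  nu=[-0.3636]  x^+=[-2.1858]  P^+=[0.2437]
step 4: x^-=[-2.5793]  P^-=[0.7093]  S=[1.0793]  K=[0.6572]  nu=[-1.0607]  x^+=[-3.2764]  P^+=[0.2432]
step 5: x^-=[-3.8661]  P^-=[0.7086]  S=[1.0786]  K=[0.6570]  nu=[4.3161]  x^+=[-1.0306]  P^+=[0.2431]

K[0,0] = 0.6570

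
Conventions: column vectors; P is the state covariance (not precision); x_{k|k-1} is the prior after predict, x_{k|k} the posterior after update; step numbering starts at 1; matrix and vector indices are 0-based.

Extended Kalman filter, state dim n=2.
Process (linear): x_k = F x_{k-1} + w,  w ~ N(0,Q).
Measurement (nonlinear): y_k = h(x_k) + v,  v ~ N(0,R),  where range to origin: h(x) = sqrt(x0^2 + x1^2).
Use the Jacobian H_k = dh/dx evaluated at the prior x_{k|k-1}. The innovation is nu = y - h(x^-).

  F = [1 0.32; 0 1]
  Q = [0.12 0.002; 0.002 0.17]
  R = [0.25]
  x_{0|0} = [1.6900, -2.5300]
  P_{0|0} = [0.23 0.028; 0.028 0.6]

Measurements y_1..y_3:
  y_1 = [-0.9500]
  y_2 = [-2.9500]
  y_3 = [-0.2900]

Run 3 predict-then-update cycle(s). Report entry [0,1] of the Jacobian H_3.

H_jac[0,1] = -0.4818

step 1: x^-=[0.8804, -2.5300]  P^-=[0.4294 0.2220; 0.2220 0.7700]  H_jac=[0.3287 -0.9445]  S=[0.8454]  K=[-0.0811; -0.7739]  nu=[-3.6288]  x^+=[1.1747, 0.2784]  P^+=[0.4238 0.1689; 0.1689 0.2636]
step 2: x^-=[1.2638, 0.2784]  P^-=[0.6789 0.2553; 0.2553 0.4336]  H_jac=[0.9766 0.2151]  S=[1.0249]  K=[0.7005; 0.3343]  nu=[-4.2441]  x^+=[-1.7094, -1.1405]  P^+=[0.1760 0.0153; 0.0153 0.3191]
step 3: x^-=[-2.0743, -1.1405]  P^-=[0.3384 0.1194; 0.1194 0.4891]  H_jac=[-0.8763 -0.4818]  S=[0.7242]  K=[-0.4889; -0.4698]  nu=[-2.6572]  x^+=[-0.7752, 0.1080]  P^+=[0.1653 -0.0470; -0.0470 0.3292]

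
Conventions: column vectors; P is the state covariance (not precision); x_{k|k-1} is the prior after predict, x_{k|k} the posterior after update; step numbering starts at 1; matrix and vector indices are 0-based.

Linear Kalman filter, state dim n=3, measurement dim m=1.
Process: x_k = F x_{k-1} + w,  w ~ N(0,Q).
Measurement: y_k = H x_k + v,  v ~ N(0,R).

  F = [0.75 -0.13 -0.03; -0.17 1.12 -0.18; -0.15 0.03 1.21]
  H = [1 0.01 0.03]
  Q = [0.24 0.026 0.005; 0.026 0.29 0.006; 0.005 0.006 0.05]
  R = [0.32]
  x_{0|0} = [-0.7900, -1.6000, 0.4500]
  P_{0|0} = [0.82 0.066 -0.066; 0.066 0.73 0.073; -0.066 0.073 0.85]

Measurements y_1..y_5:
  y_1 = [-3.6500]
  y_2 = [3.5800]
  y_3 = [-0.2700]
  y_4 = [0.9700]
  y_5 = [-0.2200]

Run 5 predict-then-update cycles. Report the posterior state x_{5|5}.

step 1: x^-=[-0.3980, -1.7387, 0.6150]  P^-=[0.7050 -0.1155 -0.1899; -0.1155 1.1983 -0.0348; -0.1899 -0.0348 1.3423]  S=[1.0126]  K=[0.6895; -0.1033; -0.1481]  nu=[-3.2531]  x^+=[-2.6409, -1.4027, 1.0969]  P^+=[0.2237 -0.0434 -0.0865; -0.0434 1.1875 -0.0503; -0.0865 -0.0503 1.3200]
step 2: x^-=[-1.8312, -1.3196, 1.6813]  P^-=[0.3990 -0.1940 -0.1455; -0.1940 1.8604 -0.2808; -0.1455 -0.2808 2.0169]  S=[0.7083]  K=[0.5545; -0.2595; -0.1239]  nu=[5.3740]  x^+=[1.1487, -2.7141, 1.0153]  P^+=[0.1813 -0.0921 -0.0968; -0.0921 1.8127 -0.3036; -0.0968 -0.3036 2.0060]
step 3: x^-=[1.1839, -3.4178, 0.9748]  P^-=[0.3943 -0.3139 -0.1394; -0.3139 2.7856 -0.7419; -0.1394 -0.7419 3.0067]  S=[0.7022]  K=[0.5511; -0.4390; -0.0806]  nu=[-1.4489]  x^+=[0.3853, -2.7817, 1.0916]  P^+=[0.1810 -0.1440 -0.1082; -0.1440 2.6503 -0.7668; -0.1082 -0.7668 3.0021]
step 4: x^-=[0.6179, -3.3775, 1.1796]  P^-=[0.4163 -0.4690 -0.1181; -0.4690 4.0744 -1.5449; -0.1181 -1.5449 4.4367]  S=[0.7233]  K=[0.5642; -0.6562; -0.0006]  nu=[0.3505]  x^+=[0.8156, -3.6075, 1.1794]  P^+=[0.1861 -0.2012 -0.1178; -0.2012 3.7629 -1.5452; -0.1178 -1.5452 4.4367]
step 5: x^-=[1.0453, -4.3914, 1.1965]  P^-=[0.4448 -0.6641 -0.0631; -0.6641 5.8518 -2.8590; -0.0631 -2.8590 6.4858]  S=[0.7524]  K=[0.5798; -0.9188; 0.1367]  nu=[-1.2573]  x^+=[0.3164, -3.2361, 1.0247]  P^+=[0.1918 -0.2633 -0.1228; -0.2633 5.2166 -2.7645; -0.1228 -2.7645 6.4718]

x_post = [0.3164, -3.2361, 1.0247]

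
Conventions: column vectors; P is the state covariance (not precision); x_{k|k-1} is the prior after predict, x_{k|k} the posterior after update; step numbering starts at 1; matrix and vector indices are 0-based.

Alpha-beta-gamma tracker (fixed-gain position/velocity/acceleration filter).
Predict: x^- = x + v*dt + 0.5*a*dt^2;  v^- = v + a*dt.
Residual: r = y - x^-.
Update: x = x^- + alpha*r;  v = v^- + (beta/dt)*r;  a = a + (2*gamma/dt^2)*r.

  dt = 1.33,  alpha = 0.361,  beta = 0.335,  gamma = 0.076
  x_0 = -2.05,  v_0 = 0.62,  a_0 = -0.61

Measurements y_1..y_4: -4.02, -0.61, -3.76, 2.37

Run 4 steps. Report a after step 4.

a_post = 0.3417

step 1: x_pred=-1.7649  r=-2.2551  x^+=-2.5790  v^+=-0.7593  a^+=-0.8038
step 2: x_pred=-4.2998  r=3.6898  x^+=-2.9678  v^+=-0.8990  a^+=-0.4867
step 3: x_pred=-4.5939  r=0.8339  x^+=-4.2928  v^+=-1.3363  a^+=-0.4151
step 4: x_pred=-6.4372  r=8.8072  x^+=-3.2578  v^+=0.3301  a^+=0.3417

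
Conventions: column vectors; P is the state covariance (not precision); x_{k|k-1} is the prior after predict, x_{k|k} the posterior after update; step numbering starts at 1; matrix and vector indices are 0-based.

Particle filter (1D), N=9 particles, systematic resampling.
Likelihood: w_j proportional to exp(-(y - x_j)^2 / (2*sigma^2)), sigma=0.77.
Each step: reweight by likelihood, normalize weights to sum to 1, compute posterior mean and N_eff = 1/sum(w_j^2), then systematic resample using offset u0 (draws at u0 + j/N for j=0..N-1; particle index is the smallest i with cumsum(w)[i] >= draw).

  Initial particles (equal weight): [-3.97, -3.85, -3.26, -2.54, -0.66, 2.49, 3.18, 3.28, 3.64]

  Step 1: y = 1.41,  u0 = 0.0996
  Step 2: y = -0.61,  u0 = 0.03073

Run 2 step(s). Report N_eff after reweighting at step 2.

N_eff = 6.0566

step 1: w=[0.0000, 0.0000, 0.0000, 0.0000, 0.0500, 0.6930, 0.1320, 0.0971, 0.0280]  mean=2.5325  Neff=1.9594  idx=[5, 5, 5, 5, 5, 5, 6, 7, 8]
step 2: w=[0.1659, 0.1659, 0.1659, 0.1659, 0.1659, 0.1659, 0.0030, 0.0016, 0.0001]  mean=2.4935  Neff=6.0566  idx=[0, 0, 1, 2, 2, 3, 4, 4, 5]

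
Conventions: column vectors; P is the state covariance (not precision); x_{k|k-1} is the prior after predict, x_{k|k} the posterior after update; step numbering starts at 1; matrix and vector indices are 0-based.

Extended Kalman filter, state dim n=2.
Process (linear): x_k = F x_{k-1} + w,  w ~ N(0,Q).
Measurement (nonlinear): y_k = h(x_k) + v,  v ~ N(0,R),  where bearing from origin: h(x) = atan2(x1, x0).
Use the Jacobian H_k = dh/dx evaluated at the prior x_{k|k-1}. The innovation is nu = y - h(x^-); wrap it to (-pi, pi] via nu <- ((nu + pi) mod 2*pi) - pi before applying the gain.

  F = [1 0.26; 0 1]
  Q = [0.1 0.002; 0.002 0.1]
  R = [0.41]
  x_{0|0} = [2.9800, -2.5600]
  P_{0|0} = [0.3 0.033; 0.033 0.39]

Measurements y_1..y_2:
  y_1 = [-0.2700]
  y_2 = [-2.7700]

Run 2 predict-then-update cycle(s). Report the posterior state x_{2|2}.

step 1: x^-=[2.3144, -2.5600]  P^-=[0.4435 0.1364; 0.1364 0.4900]  H_jac=[0.2149 0.1943]  S=[0.4604]  K=[0.2646; 0.2705]  nu=[0.5657]  x^+=[2.4641, -2.4070]  P^+=[0.4113 0.1034; 0.1034 0.4563]
step 2: x^-=[1.8383, -2.4070]  P^-=[0.5959 0.2241; 0.2241 0.5563]  H_jac=[0.2624 0.2004]  S=[0.4969]  K=[0.4050; 0.3427]  nu=[-1.8514]  x^+=[1.0884, -3.0414]  P^+=[0.5144 0.1551; 0.1551 0.4980]

x_post = [1.0884, -3.0414]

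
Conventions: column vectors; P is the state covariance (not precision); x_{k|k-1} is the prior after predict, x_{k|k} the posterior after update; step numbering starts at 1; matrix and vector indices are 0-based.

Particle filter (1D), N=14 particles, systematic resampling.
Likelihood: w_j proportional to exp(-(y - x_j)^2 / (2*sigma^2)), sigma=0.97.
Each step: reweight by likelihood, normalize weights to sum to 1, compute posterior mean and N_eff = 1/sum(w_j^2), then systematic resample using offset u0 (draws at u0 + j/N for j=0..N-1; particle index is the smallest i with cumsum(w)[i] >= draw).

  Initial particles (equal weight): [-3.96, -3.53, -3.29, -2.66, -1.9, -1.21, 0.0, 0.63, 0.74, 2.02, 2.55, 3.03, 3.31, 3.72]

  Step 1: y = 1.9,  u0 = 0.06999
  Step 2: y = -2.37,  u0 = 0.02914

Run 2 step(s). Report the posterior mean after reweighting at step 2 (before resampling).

post_mean = 0.6677

step 1: w=[0.0000, 0.0000, 0.0000, 0.0000, 0.0001, 0.0015, 0.0378, 0.1092, 0.1259, 0.2554, 0.2056, 0.1306, 0.0895, 0.0443]  mean=2.0569  Neff=6.1060  idx=[7, 7, 8, 9, 9, 9, 9, 10, 10, 10, 11, 11, 12, 13]
step 2: w=[0.3680, 0.3680, 0.2574, 0.0016, 0.0016, 0.0016, 0.0016, 0.0001, 0.0001, 0.0001, 0.0000, 0.0000, 0.0000, 0.0000]  mean=0.6677  Neff=2.9666  idx=[0, 0, 0, 0, 0, 1, 1, 1, 1, 1, 2, 2, 2, 2]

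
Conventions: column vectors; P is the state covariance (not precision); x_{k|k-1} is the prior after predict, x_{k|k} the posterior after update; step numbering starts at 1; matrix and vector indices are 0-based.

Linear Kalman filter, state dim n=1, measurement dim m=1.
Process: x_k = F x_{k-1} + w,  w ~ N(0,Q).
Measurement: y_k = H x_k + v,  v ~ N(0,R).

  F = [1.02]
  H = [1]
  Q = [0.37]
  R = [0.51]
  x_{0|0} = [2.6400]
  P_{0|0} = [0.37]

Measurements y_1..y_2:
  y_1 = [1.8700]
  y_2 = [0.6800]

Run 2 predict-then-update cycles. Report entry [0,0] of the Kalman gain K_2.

step 1: x^-=[2.6928]  P^-=[0.7549]  S=[1.2649]  K=[0.5968]  nu=[-0.8228]  x^+=[2.2017]  P^+=[0.3044]
step 2: x^-=[2.2458]  P^-=[0.6867]  S=[1.1967]  K=[0.5738]  nu=[-1.5658]  x^+=[1.3473]  P^+=[0.2926]

K[0,0] = 0.5738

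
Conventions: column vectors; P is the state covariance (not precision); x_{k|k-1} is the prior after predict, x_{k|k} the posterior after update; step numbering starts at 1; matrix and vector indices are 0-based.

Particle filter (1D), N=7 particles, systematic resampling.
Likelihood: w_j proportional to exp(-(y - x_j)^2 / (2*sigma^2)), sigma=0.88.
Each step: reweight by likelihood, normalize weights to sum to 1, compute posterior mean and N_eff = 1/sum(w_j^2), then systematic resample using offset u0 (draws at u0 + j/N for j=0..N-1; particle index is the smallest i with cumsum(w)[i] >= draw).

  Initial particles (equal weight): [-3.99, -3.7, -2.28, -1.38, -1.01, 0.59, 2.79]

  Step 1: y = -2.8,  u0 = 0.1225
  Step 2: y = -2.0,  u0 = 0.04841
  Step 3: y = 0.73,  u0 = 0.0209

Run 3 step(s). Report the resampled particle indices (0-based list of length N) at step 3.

step 1: w=[0.1795, 0.2655, 0.3762, 0.1219, 0.0566, 0.0003, 0.0000]  mean=-2.7818  Neff=3.8121  idx=[0, 1, 1, 2, 2, 3, 4]
step 2: w=[0.0215, 0.0430, 0.0430, 0.2641, 0.2641, 0.2167, 0.1475]  mean=-2.0565  Neff=4.7081  idx=[1, 3, 3, 4, 4, 5, 6]
step 3: w=[0.0000, 0.0137, 0.0137, 0.0137, 0.0137, 0.2693, 0.6757]  mean=-1.1795  Neff=1.8874  idx=[2, 5, 5, 6, 6, 6, 6]

resampled_idx = [2, 5, 5, 6, 6, 6, 6]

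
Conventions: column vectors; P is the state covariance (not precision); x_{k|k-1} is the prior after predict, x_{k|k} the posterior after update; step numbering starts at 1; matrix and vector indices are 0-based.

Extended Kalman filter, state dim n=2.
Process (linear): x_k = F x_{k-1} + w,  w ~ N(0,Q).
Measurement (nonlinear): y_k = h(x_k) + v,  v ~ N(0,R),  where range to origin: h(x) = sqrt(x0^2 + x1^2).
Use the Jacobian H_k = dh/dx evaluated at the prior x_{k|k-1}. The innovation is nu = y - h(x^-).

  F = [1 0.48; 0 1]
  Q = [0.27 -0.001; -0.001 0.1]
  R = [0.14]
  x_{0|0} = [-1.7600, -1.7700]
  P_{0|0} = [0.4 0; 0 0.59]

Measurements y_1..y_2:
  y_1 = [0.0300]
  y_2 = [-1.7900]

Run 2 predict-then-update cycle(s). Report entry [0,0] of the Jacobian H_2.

H_jac[0,0] = -0.9707

step 1: x^-=[-2.6096, -1.7700]  P^-=[0.8059 0.2822; 0.2822 0.6900]  H_jac=[-0.8276 -0.5613]  S=[1.1716]  K=[-0.7045; -0.5299]  nu=[-3.1232]  x^+=[-0.4093, -0.1149]  P^+=[0.2244 -0.1552; -0.1552 0.3610]
step 2: x^-=[-0.4644, -0.1149]  P^-=[0.4286 0.0171; 0.0171 0.4610]  H_jac=[-0.9707 -0.2402]  S=[0.5785]  K=[-0.7264; -0.2201]  nu=[-2.2684]  x^+=[1.1833, 0.3843]  P^+=[0.1234 -0.0754; -0.0754 0.4330]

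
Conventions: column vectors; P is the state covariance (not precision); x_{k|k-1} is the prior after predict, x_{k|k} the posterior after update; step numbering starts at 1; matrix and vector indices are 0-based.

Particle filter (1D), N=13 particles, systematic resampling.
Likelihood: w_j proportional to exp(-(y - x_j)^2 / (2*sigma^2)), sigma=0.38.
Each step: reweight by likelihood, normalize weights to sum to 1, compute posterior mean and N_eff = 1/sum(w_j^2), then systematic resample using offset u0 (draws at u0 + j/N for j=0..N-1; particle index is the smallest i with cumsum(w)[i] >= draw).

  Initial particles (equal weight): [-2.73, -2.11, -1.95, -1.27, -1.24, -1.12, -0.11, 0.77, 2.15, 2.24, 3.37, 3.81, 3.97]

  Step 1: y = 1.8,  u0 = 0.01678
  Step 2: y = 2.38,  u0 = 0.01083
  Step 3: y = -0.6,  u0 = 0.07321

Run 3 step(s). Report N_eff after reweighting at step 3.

step 1: w=[0.0000, 0.0000, 0.0000, 0.0000, 0.0000, 0.0000, 0.0000, 0.0213, 0.5492, 0.4293, 0.0002, 0.0000, 0.0000]  mean=2.1594  Neff=2.0560  idx=[7, 8, 8, 8, 8, 8, 8, 8, 9, 9, 9, 9, 9]
step 2: w=[0.0000, 0.0793, 0.0793, 0.0793, 0.0793, 0.0793, 0.0793, 0.0793, 0.0890, 0.0890, 0.0890, 0.0890, 0.0890]  mean=2.1900  Neff=11.9610  idx=[1, 2, 3, 4, 5, 5, 6, 7, 8, 9, 10, 11, 12]
step 3: w=[0.1127, 0.1127, 0.1127, 0.1127, 0.1127, 0.1127, 0.1127, 0.1127, 0.0197, 0.0197, 0.0197, 0.0197, 0.0197]  mean=2.1589  Neff=9.6622  idx=[0, 1, 2, 2, 3, 4, 4, 5, 6, 6, 7, 8, 12]

N_eff = 9.6622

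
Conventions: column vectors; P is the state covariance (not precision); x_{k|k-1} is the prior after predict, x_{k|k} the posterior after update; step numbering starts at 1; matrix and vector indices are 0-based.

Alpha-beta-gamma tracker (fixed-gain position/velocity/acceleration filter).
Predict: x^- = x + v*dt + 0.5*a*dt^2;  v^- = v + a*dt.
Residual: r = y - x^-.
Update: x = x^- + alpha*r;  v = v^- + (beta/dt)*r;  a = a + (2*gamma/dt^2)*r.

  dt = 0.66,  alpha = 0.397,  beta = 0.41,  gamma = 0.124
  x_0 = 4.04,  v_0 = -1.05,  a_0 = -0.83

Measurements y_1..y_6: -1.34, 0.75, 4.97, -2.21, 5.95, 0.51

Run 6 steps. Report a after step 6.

step 1: x_pred=3.1662  r=-4.5062  x^+=1.3773  v^+=-4.3971  a^+=-3.3955
step 2: x_pred=-2.2644  r=3.0144  x^+=-1.0677  v^+=-4.7656  a^+=-1.6793
step 3: x_pred=-4.5787  r=9.5487  x^+=-0.7879  v^+=0.0578  a^+=3.7570
step 4: x_pred=0.0686  r=-2.2786  x^+=-0.8360  v^+=1.1220  a^+=2.4598
step 5: x_pred=0.4402  r=5.5098  x^+=2.6276  v^+=6.1682  a^+=5.5967
step 6: x_pred=7.9176  r=-7.4076  x^+=4.9768  v^+=5.2603  a^+=1.3793

a_post = 1.3793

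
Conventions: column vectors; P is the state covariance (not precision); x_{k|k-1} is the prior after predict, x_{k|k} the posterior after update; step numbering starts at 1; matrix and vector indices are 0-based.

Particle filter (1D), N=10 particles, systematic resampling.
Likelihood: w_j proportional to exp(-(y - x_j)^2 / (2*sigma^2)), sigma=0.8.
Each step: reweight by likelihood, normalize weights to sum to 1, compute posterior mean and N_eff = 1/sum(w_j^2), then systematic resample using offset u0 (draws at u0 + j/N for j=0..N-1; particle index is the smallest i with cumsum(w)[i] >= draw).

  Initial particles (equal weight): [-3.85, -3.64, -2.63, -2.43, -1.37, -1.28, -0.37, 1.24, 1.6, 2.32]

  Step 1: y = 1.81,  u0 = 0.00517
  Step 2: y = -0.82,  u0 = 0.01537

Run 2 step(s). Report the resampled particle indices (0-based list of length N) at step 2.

resampled_idx = [0, 0, 0, 0, 0, 0, 0, 0, 0, 2]

step 1: w=[0.0000, 0.0000, 0.0000, 0.0000, 0.0001, 0.0002, 0.0094, 0.3003, 0.3740, 0.3159]  mean=1.6997  Neff=3.0310  idx=[6, 7, 7, 7, 8, 8, 8, 9, 9, 9]
step 2: w=[0.8580, 0.0365, 0.0365, 0.0365, 0.0104, 0.0104, 0.0104, 0.0005, 0.0005, 0.0005]  mean=-0.1288  Neff=1.3503  idx=[0, 0, 0, 0, 0, 0, 0, 0, 0, 2]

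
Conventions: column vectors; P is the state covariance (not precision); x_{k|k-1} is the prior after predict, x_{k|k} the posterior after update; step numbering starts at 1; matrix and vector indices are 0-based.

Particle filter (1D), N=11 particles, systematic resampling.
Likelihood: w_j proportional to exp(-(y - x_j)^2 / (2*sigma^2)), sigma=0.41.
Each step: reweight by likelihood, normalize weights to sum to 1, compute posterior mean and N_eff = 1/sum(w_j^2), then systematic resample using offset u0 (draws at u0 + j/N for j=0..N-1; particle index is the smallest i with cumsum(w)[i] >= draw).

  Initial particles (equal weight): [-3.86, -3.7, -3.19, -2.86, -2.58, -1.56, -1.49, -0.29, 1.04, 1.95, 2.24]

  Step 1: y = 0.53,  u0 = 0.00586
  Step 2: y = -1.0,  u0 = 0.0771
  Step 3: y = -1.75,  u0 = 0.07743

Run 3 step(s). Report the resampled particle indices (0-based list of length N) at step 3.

resampled_idx = [0, 1, 2, 3, 4, 5, 6, 7, 8, 9, 10]

step 1: w=[0.0000, 0.0000, 0.0000, 0.0000, 0.0000, 0.0000, 0.0000, 0.2258, 0.7697, 0.0041, 0.0003]  mean=0.7437  Neff=1.5539  idx=[7, 7, 7, 8, 8, 8, 8, 8, 8, 8, 8]
step 2: w=[0.3333, 0.3333, 0.3333, 0.0000, 0.0000, 0.0000, 0.0000, 0.0000, 0.0000, 0.0000, 0.0000]  mean=-0.2899  Neff=3.0003  idx=[0, 0, 0, 1, 1, 1, 1, 2, 2, 2, 2]
step 3: w=[0.0909, 0.0909, 0.0909, 0.0909, 0.0909, 0.0909, 0.0909, 0.0909, 0.0909, 0.0909, 0.0909]  mean=-0.2900  Neff=11.0000  idx=[0, 1, 2, 3, 4, 5, 6, 7, 8, 9, 10]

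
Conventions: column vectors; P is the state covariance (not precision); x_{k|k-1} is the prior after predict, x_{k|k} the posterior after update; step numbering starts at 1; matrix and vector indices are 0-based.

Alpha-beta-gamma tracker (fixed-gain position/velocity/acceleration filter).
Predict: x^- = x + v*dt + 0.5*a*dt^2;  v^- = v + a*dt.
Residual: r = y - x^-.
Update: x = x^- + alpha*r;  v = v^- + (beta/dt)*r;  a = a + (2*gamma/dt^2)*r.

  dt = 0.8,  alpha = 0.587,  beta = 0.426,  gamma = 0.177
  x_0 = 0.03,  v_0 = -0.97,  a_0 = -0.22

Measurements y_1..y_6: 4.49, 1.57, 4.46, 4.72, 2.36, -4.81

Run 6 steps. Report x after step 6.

step 1: x_pred=-0.8164  r=5.3064  x^+=2.2985  v^+=1.6797  a^+=2.7151
step 2: x_pred=4.5110  r=-2.9410  x^+=2.7846  v^+=2.2856  a^+=1.0884
step 3: x_pred=4.9614  r=-0.5014  x^+=4.6671  v^+=2.8893  a^+=0.8110
step 4: x_pred=7.2381  r=-2.5181  x^+=5.7600  v^+=2.1972  a^+=-0.5818
step 5: x_pred=7.3316  r=-4.9716  x^+=4.4133  v^+=-0.9156  a^+=-3.3317
step 6: x_pred=2.6147  r=-7.4247  x^+=-1.7436  v^+=-7.5346  a^+=-7.4385

x_post = -1.7436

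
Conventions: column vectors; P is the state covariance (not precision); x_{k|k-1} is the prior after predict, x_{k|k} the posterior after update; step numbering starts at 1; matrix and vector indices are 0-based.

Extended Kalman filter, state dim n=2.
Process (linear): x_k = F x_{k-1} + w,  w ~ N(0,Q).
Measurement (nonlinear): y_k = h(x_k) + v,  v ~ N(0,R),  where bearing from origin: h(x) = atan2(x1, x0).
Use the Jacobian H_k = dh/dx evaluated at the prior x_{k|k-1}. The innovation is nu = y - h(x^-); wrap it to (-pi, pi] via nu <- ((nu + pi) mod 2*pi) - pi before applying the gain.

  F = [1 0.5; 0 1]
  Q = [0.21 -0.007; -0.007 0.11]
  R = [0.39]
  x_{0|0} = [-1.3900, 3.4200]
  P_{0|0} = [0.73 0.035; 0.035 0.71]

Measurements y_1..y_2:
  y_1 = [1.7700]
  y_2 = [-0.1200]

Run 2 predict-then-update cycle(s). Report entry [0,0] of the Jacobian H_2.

step 1: x^-=[0.3200, 3.4200]  P^-=[1.1525 0.3830; 0.3830 0.8200]  H_jac=[-0.2899 0.0271]  S=[0.4814]  K=[-0.6723; -0.1844]  nu=[0.2925]  x^+=[0.1233, 3.3661]  P^+=[0.9349 0.3233; 0.3233 0.8036]
step 2: x^-=[1.8064, 3.3661]  P^-=[1.6691 0.7181; 0.7181 0.9136]  H_jac=[-0.2307 0.1238]  S=[0.4518]  K=[-0.6554; -0.1163]  nu=[-1.1983]  x^+=[2.5917, 3.5054]  P^+=[1.4750 0.6837; 0.6837 0.9075]

H_jac[0,0] = -0.2307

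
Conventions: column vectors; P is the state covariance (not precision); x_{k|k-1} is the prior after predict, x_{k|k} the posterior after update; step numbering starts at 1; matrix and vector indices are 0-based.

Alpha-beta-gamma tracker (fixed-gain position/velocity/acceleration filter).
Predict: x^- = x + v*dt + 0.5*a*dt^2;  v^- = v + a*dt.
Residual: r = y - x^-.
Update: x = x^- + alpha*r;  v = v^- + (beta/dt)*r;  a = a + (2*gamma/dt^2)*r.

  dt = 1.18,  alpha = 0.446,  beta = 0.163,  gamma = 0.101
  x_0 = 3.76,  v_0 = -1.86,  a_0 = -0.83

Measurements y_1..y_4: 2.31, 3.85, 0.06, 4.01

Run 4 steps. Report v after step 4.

v_post = -0.3652

step 1: x_pred=0.9874  r=1.3226  x^+=1.5773  v^+=-2.6567  a^+=-0.6381
step 2: x_pred=-2.0019  r=5.8519  x^+=0.6080  v^+=-2.6013  a^+=0.2108
step 3: x_pred=-2.3147  r=2.3747  x^+=-1.2556  v^+=-2.0245  a^+=0.5553
step 4: x_pred=-3.2579  r=7.2679  x^+=-0.0164  v^+=-0.3652  a^+=1.6097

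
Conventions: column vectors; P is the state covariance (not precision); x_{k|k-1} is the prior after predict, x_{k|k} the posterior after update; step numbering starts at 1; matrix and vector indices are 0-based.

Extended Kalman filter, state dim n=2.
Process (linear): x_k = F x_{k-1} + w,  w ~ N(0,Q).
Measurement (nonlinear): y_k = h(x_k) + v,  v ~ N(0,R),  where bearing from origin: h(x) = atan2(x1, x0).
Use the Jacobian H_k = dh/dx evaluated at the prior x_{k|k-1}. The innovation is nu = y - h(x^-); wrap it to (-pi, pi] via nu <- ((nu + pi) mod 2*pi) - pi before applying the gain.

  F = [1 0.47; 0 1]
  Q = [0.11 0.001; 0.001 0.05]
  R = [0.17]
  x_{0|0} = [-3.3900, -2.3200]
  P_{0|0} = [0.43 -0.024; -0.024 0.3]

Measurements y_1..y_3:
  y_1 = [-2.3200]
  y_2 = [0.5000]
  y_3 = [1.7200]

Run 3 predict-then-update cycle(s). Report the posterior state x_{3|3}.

step 1: x^-=[-4.4804, -2.3200]  P^-=[0.5837 0.1180; 0.1180 0.3500]  H_jac=[0.0911 -0.1760]  S=[0.1819]  K=[0.1783; -0.2795]  nu=[0.3438]  x^+=[-4.4191, -2.4161]  P^+=[0.5779 0.1271; 0.1271 0.3358]
step 2: x^-=[-5.5547, -2.4161]  P^-=[0.8815 0.2859; 0.2859 0.3858]  H_jac=[0.0658 -0.1514]  S=[0.1770]  K=[0.0835; -0.2237]  nu=[-3.0519]  x^+=[-5.8094, -1.7335]  P^+=[0.8803 0.2892; 0.2892 0.3769]
step 3: x^-=[-6.6241, -1.7335]  P^-=[1.3454 0.4673; 0.4673 0.4269]  H_jac=[0.0370 -0.1413]  S=[0.1755]  K=[-0.0928; -0.2453]  nu=[-1.6776]  x^+=[-6.4685, -1.3221]  P^+=[1.3439 0.4634; 0.4634 0.4164]

x_post = [-6.4685, -1.3221]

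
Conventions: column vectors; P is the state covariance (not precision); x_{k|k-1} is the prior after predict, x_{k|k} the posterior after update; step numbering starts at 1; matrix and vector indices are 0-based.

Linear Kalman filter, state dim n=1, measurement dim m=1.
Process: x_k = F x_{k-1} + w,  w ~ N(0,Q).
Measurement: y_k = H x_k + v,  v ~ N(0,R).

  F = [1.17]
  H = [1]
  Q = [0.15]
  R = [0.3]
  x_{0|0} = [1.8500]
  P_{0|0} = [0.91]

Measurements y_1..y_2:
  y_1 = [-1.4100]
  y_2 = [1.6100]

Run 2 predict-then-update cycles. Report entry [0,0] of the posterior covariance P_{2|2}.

P_post[0,0] = 0.1858

step 1: x^-=[2.1645]  P^-=[1.3957]  S=[1.6957]  K=[0.8231]  nu=[-3.5745]  x^+=[-0.7776]  P^+=[0.2469]
step 2: x^-=[-0.9098]  P^-=[0.4880]  S=[0.7880]  K=[0.6193]  nu=[2.5198]  x^+=[0.6507]  P^+=[0.1858]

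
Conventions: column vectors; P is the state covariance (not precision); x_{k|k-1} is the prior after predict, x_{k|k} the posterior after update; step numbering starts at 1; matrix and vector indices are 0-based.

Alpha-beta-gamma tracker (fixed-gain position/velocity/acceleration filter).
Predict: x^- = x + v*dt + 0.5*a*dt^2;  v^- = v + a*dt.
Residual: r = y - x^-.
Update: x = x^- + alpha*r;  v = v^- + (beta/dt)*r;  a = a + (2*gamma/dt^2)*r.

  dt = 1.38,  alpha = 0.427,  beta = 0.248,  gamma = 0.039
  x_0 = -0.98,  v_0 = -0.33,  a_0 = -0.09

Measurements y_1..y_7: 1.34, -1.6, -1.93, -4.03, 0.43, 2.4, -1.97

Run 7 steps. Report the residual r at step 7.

resid = -2.7988

step 1: x_pred=-1.5211  r=2.8611  x^+=-0.2994  v^+=0.0600  a^+=0.0272
step 2: x_pred=-0.1908  r=-1.4092  x^+=-0.7925  v^+=-0.1558  a^+=-0.0305
step 3: x_pred=-1.0365  r=-0.8935  x^+=-1.4181  v^+=-0.3585  a^+=-0.0671
step 4: x_pred=-1.9767  r=-2.0533  x^+=-2.8534  v^+=-0.8201  a^+=-0.1512
step 5: x_pred=-4.1292  r=4.5592  x^+=-2.1824  v^+=-0.2095  a^+=0.0355
step 6: x_pred=-2.4377  r=4.8377  x^+=-0.3720  v^+=0.7089  a^+=0.2336
step 7: x_pred=0.8288  r=-2.7988  x^+=-0.3663  v^+=0.5284  a^+=0.1190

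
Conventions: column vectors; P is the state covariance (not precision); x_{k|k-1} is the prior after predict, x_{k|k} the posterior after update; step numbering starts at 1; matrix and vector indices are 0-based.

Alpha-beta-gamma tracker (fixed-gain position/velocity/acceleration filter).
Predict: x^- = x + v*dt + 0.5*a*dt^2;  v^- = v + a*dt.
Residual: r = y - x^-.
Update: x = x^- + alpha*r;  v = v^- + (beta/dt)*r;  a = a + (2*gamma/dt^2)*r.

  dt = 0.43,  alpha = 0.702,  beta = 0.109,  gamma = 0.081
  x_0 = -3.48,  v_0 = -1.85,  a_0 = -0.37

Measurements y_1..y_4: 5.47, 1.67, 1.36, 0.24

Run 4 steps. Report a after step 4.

step 1: x_pred=-4.3097  r=9.7797  x^+=2.5556  v^+=0.4699  a^+=8.1985
step 2: x_pred=3.5157  r=-1.8457  x^+=2.2200  v^+=3.5274  a^+=6.5814
step 3: x_pred=4.3453  r=-2.9853  x^+=2.2496  v^+=5.6007  a^+=3.9659
step 4: x_pred=5.0246  r=-4.7846  x^+=1.6658  v^+=6.0932  a^+=-0.2261

a_post = -0.2261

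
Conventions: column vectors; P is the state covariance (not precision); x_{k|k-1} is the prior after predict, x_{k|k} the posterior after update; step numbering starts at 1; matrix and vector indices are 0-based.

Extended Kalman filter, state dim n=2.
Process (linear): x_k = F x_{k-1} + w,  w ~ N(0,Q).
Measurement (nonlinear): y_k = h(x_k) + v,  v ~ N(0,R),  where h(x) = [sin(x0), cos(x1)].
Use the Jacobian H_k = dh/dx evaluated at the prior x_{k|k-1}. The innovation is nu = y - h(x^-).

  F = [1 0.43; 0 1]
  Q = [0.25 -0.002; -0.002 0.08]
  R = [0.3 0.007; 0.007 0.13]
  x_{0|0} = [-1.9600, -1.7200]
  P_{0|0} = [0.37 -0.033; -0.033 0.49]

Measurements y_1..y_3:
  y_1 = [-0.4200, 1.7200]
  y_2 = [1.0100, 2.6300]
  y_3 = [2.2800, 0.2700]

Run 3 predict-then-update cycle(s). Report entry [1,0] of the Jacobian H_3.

H_jac[1,0] = 0.0000

step 1: x^-=[-2.6996, -1.7200]  P^-=[0.6822 0.1757; 0.1757 0.5700]  H_jac=[-0.9039 0.0000; 0.0000 0.9889]  S=[0.8574 -0.1501; -0.1501 0.6874]  K=[-0.7018 0.0996; -0.0434 0.8105]  nu=[0.0077, 1.8687]  x^+=[-2.5190, -0.2058]  P^+=[0.2322 0.0081; 0.0081 0.1062]
step 2: x^-=[-2.6075, -0.2058]  P^-=[0.5088 0.0518; 0.0518 0.1862]  H_jac=[-0.8607 0.0000; 0.0000 0.2043]  S=[0.6769 -0.0021; -0.0021 0.1378]  K=[-0.6467 0.0669; -0.0650 0.2752]  nu=[1.5191, 1.6511]  x^+=[-3.4794, 0.1498]  P^+=[0.2249 0.0204; 0.0204 0.1729]
step 3: x^-=[-3.4150, 0.1498]  P^-=[0.5244 0.0928; 0.0928 0.2529]  H_jac=[-0.9629 0.0000; 0.0000 -0.1493]  S=[0.7862 0.0203; 0.0203 0.1356]  K=[-0.6421 -0.0058; -0.1068 -0.2623]  nu=[2.0100, -0.7188]  x^+=[-4.7014, 0.1237]  P^+=[0.2001 0.0352; 0.0352 0.2334]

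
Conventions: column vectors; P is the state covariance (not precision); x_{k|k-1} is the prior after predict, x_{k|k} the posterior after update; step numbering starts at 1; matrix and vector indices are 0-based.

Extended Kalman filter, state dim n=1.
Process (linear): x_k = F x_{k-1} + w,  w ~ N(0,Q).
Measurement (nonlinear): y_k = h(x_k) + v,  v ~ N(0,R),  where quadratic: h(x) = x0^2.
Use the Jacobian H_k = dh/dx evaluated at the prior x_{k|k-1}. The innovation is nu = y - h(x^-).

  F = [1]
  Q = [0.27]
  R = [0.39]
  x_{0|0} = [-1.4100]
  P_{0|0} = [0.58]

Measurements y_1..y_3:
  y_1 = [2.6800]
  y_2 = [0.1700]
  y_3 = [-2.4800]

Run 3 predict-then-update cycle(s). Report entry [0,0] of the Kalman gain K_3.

K[0,0] = -0.3875

step 1: x^-=[-1.4100]  P^-=[0.8500]  H_jac=[-2.8200]  S=[7.1495]  K=[-0.3353]  nu=[0.6919]  x^+=[-1.6420]  P^+=[0.0464]
step 2: x^-=[-1.6420]  P^-=[0.3164]  H_jac=[-3.2839]  S=[3.8018]  K=[-0.2733]  nu=[-2.5261]  x^+=[-0.9517]  P^+=[0.0325]
step 3: x^-=[-0.9517]  P^-=[0.3025]  H_jac=[-1.9033]  S=[1.4857]  K=[-0.3875]  nu=[-3.3857]  x^+=[0.3602]  P^+=[0.0794]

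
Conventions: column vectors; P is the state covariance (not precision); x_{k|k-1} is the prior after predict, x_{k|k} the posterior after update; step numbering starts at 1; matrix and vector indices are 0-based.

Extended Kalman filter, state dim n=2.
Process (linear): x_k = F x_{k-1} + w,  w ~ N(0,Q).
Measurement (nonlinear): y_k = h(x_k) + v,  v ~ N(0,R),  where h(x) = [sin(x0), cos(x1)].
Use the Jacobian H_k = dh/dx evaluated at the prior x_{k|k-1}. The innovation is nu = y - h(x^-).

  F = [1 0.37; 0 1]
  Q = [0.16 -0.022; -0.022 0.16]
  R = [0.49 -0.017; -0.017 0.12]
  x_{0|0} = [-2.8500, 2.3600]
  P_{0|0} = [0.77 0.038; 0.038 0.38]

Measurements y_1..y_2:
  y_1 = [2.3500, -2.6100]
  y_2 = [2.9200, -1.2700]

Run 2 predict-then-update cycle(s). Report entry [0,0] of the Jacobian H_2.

H_jac[0,0] = -0.4195

step 1: x^-=[-1.9768, 2.3600]  P^-=[1.0101 0.1566; 0.1566 0.5400]  H_jac=[-0.3949 0.0000; 0.0000 -0.7044]  S=[0.6476 0.0266; 0.0266 0.3879]  K=[-0.6061 -0.2428; -0.0554 -0.9767]  nu=[3.2687, -1.9002]  x^+=[-3.4966, 4.0347]  P^+=[0.7415 0.0267; 0.0267 0.1650]
step 2: x^-=[-2.0037, 4.0347]  P^-=[0.9439 0.0658; 0.0658 0.3250]  H_jac=[-0.4195 0.0000; 0.0000 0.7790]  S=[0.6561 -0.0385; -0.0385 0.3173]  K=[-0.5983 0.0890; 0.0048 0.7987]  nu=[3.8277, -0.6430]  x^+=[-4.3511, 3.5395]  P^+=[0.7024 0.0268; 0.0268 0.1229]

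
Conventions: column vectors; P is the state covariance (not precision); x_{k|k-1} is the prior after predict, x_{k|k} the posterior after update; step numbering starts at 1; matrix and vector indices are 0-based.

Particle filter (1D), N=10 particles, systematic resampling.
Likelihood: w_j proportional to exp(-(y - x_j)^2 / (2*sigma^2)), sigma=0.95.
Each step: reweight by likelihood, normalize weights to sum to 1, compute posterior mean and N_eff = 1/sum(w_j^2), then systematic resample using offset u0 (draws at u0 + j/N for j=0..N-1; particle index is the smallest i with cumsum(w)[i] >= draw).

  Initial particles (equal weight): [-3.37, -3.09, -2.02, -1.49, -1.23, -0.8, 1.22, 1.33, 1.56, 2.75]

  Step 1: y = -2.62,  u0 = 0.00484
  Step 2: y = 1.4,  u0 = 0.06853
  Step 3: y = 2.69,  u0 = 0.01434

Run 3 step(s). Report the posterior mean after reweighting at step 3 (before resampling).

step 1: w=[0.2134, 0.2578, 0.2387, 0.1436, 0.0999, 0.0465, 0.0001, 0.0001, 0.0000, 0.0000]  mean=-2.3716  Neff=4.9575  idx=[0, 0, 0, 1, 1, 2, 2, 2, 3, 4]
step 2: w=[0.0001, 0.0001, 0.0001, 0.0004, 0.0004, 0.0425, 0.0425, 0.0425, 0.2711, 0.6004]  mean=-1.4033  Neff=2.2762  idx=[6, 8, 8, 8, 9, 9, 9, 9, 9, 9]
step 3: w=[0.0033, 0.0448, 0.0448, 0.0448, 0.1437, 0.1437, 0.1437, 0.1437, 0.1437, 0.1437]  mean=-1.2675  Neff=7.6931  idx=[1, 3, 4, 5, 5, 6, 7, 8, 8, 9]

post_mean = -1.2675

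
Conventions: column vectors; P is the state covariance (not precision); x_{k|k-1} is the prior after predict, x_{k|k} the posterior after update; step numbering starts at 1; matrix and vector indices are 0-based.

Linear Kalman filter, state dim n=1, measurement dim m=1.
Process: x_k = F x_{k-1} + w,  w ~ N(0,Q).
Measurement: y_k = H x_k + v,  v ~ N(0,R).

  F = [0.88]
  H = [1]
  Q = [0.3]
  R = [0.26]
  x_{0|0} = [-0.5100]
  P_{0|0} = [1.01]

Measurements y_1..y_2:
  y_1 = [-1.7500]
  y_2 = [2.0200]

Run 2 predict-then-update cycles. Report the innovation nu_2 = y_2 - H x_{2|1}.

innov = [3.3382]

step 1: x^-=[-0.4488]  P^-=[1.0821]  S=[1.3421]  K=[0.8063]  nu=[-1.3012]  x^+=[-1.4979]  P^+=[0.2096]
step 2: x^-=[-1.3182]  P^-=[0.4623]  S=[0.7223]  K=[0.6401]  nu=[3.3382]  x^+=[0.8185]  P^+=[0.1664]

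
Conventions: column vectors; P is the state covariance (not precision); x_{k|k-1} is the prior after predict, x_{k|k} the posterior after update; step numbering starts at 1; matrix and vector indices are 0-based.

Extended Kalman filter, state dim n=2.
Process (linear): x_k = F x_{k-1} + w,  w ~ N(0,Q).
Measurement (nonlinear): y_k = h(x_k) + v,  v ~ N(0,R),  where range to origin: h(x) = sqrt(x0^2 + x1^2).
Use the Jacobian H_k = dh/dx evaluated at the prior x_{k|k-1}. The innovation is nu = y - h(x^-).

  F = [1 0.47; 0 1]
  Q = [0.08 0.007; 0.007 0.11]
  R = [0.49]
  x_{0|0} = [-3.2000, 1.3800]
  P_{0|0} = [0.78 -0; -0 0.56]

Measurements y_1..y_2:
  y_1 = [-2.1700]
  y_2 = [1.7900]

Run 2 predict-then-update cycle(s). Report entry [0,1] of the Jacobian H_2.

H_jac[0,1] = 0.6811

step 1: x^-=[-2.5514, 1.3800]  P^-=[0.9837 0.2702; 0.2702 0.6700]  H_jac=[-0.8796 0.4757]  S=[1.1766]  K=[-0.6261; 0.0689]  nu=[-5.0707]  x^+=[0.6236, 1.0305]  P^+=[0.5224 0.3210; 0.3210 0.6644]
step 2: x^-=[1.1079, 1.0305]  P^-=[1.0509 0.6402; 0.6402 0.7744]  H_jac=[0.7322 0.6811]  S=[2.0512]  K=[0.5877; 0.4857]  nu=[0.2769]  x^+=[1.2707, 1.1650]  P^+=[0.3424 0.0547; 0.0547 0.2906]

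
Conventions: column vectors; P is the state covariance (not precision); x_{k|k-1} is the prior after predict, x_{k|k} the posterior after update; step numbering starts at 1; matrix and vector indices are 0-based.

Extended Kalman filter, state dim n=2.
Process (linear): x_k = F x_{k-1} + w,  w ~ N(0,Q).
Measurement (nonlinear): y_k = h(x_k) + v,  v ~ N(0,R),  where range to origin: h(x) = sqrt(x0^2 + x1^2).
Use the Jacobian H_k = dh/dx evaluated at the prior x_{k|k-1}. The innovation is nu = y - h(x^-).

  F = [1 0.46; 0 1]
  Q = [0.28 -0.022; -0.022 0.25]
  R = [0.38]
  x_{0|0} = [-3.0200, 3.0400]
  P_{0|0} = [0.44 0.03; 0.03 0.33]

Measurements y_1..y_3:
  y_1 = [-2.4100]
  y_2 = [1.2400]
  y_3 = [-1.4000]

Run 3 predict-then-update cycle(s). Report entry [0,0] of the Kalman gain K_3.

K[0,0] = 0.6851

step 1: x^-=[-1.6216, 3.0400]  P^-=[0.8174 0.1598; 0.1598 0.5800]  H_jac=[-0.4706 0.8823]  S=[0.8799]  K=[-0.2770; 0.4961]  nu=[-5.8555]  x^+=[0.0004, 0.1349]  P^+=[0.7499 0.2807; 0.2807 0.3634]
step 2: x^-=[0.0624, 0.1349]  P^-=[1.3651 0.4259; 0.4259 0.6134]  H_jac=[0.4200 0.9075]  S=[1.4506]  K=[0.6616; 0.5071]  nu=[1.0914]  x^+=[0.7845, 0.6883]  P^+=[0.7300 -0.0608; -0.0608 0.2404]
step 3: x^-=[1.1011, 0.6883]  P^-=[1.0050 0.0278; 0.0278 0.4904]  H_jac=[0.8480 0.5300]  S=[1.2654]  K=[0.6851; 0.2241]  nu=[-2.6985]  x^+=[-0.7476, 0.0836]  P^+=[0.4111 -0.1664; -0.1664 0.4269]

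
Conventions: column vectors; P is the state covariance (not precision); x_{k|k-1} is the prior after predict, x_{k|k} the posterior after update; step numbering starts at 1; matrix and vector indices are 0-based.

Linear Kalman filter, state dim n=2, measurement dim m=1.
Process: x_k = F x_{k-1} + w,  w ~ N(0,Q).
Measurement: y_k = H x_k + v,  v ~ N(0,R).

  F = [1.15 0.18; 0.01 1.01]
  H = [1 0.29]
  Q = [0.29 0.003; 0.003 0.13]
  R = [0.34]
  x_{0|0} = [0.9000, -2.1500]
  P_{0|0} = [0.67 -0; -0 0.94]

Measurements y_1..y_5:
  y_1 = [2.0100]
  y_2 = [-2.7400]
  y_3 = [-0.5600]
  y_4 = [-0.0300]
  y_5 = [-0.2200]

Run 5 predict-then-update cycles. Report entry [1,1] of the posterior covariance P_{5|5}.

step 1: x^-=[0.6480, -2.1625]  P^-=[1.2065 0.1816; 0.1816 1.0890]  S=[1.7434]  K=[0.7222; 0.2853]  nu=[1.9891]  x^+=[2.0846, -1.5950]  P^+=[0.2971 -0.1776; -0.1776 0.9471]
step 2: x^-=[2.1102, -1.5901]  P^-=[0.6400 -0.0281; -0.0281 1.0925]  S=[1.0556]  K=[0.5986; 0.2736]  nu=[-4.3891]  x^+=[-0.5170, -2.7908]  P^+=[0.2618 -0.2009; -0.2009 1.0135]
step 3: x^-=[-1.0969, -2.8238]  P^-=[0.5859 -0.0435; -0.0435 1.1599]  S=[0.9982]  K=[0.5743; 0.2934]  nu=[1.3558]  x^+=[-0.3183, -2.4260]  P^+=[0.2566 -0.2117; -0.2117 1.0739]
step 4: x^-=[-0.8027, -2.4534]  P^-=[0.5766 -0.0450; -0.0450 1.2213]  S=[0.9932]  K=[0.5674; 0.3112]  nu=[1.4842]  x^+=[0.0394, -1.9915]  P^+=[0.2568 -0.2204; -0.2204 1.1251]
step 5: x^-=[-0.3131, -2.0110]  P^-=[0.5749 -0.0459; -0.0459 1.2732]  S=[0.9953]  K=[0.5642; 0.3248]  nu=[0.6763]  x^+=[0.0684, -1.7913]  P^+=[0.2580 -0.2283; -0.2283 1.1682]

P_post[1,1] = 1.1682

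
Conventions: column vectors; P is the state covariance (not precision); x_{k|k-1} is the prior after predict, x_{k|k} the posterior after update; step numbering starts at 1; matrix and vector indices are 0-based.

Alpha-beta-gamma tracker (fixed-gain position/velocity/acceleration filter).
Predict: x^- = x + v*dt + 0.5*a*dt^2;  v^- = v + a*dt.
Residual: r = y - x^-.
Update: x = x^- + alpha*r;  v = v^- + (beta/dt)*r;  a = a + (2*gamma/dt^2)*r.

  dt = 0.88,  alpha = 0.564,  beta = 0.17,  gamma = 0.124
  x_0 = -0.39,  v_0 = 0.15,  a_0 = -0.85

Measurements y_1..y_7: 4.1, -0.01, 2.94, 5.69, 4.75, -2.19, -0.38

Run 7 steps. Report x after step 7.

step 1: x_pred=-0.5871  r=4.6871  x^+=2.0564  v^+=0.3075  a^+=0.6510
step 2: x_pred=2.5791  r=-2.5891  x^+=1.1188  v^+=0.3802  a^+=-0.1781
step 3: x_pred=1.3845  r=1.5555  x^+=2.2618  v^+=0.5240  a^+=0.3201
step 4: x_pred=2.8468  r=2.8432  x^+=4.4504  v^+=1.3549  a^+=1.2306
step 5: x_pred=6.1192  r=-1.3692  x^+=5.3470  v^+=2.1733  a^+=0.7921
step 6: x_pred=7.5662  r=-9.7562  x^+=2.0637  v^+=0.9856  a^+=-2.3323
step 7: x_pred=2.0280  r=-2.4080  x^+=0.6699  v^+=-1.5320  a^+=-3.1034

x_post = 0.6699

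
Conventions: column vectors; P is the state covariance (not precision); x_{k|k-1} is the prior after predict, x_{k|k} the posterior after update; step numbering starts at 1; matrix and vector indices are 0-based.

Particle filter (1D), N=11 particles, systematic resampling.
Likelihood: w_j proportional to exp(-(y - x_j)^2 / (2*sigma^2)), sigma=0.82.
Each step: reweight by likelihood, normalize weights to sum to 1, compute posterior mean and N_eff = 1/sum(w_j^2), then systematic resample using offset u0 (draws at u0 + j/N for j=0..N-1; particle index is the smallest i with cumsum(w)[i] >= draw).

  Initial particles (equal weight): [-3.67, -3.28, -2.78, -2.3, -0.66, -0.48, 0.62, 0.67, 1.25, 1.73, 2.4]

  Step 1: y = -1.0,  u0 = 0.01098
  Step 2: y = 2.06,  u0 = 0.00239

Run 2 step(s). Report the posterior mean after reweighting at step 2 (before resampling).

step 1: w=[0.0020, 0.0086, 0.0389, 0.1168, 0.3767, 0.3358, 0.0583, 0.0516, 0.0095, 0.0016, 0.0001]  mean=-0.7368  Neff=3.6225  idx=[2, 3, 4, 4, 4, 4, 5, 5, 5, 5, 6]
step 2: w=[0.0000, 0.0000, 0.0155, 0.0155, 0.0155, 0.0155, 0.0313, 0.0313, 0.0313, 0.0313, 0.8127]  mean=0.4028  Neff=1.5031  idx=[2, 6, 9, 10, 10, 10, 10, 10, 10, 10, 10]

post_mean = 0.4028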